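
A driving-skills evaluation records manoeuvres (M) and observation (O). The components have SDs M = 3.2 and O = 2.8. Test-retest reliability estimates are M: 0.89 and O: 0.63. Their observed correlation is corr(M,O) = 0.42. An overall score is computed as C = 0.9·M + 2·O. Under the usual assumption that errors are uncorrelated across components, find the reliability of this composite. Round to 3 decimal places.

0.765

Var(C) = 0.9²·3.2² + 2²·2.8² + 2·[1.8·3.2·2.8·0.42] = 39.6544 + 13.5475 = 53.2019.
Under uncorrelated errors the observed covariances equal the true-score covariances, so only the own-variance terms attenuate.
True-score variance = [0.9²·3.2²·0.89 + 2²·2.8²·0.63] + 13.5475 = 27.1388 + 13.5475 = 40.6863.
Reliability = 40.6863 / 53.2019 = 0.765.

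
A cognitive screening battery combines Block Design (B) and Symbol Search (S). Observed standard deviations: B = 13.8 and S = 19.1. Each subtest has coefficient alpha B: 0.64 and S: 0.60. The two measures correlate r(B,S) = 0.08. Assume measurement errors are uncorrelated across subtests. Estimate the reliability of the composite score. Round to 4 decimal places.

0.6410

Var(B+S) = 13.8² + 19.1² + 2·[13.8·19.1·0.08] = 555.25 + 42.1728 = 597.423.
Under uncorrelated errors the observed covariances equal the true-score covariances, so only the own-variance terms attenuate.
True-score variance = [13.8²·0.64 + 19.1²·0.60] + 42.1728 = 340.768 + 42.1728 = 382.94.
Reliability = 382.94 / 597.423 = 0.6410.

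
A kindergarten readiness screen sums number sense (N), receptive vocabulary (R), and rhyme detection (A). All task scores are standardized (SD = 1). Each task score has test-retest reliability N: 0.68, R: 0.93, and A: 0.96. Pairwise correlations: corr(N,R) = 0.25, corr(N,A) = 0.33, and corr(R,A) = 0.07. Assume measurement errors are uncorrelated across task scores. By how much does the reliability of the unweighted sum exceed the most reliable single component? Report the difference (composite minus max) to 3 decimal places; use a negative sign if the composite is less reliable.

-0.060

Var(sum) = 3 + 1.3 = 4.3; true-score variance = 2.57 + 1.3 = 3.87; composite reliability = 0.9000.
Max component reliability = 0.9600.
Difference = 0.9000 − 0.9600 = -0.060.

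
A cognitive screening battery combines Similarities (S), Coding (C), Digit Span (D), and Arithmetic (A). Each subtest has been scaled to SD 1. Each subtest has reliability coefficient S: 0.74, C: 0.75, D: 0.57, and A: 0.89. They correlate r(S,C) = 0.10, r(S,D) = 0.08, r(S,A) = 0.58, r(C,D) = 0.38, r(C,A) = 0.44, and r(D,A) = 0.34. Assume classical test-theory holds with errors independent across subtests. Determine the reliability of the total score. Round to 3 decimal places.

Var(S+C+D+A) = 4 + 2·[0.10 + 0.08 + 0.58 + 0.38 + 0.44 + 0.34] = 4 + 3.84 = 7.84.
Under uncorrelated errors the observed covariances equal the true-score covariances, so only the own-variance terms attenuate.
True-score variance = [0.74 + 0.75 + 0.57 + 0.89] + 3.84 = 2.95 + 3.84 = 6.79.
Reliability = 6.79 / 7.84 = 0.866.

0.866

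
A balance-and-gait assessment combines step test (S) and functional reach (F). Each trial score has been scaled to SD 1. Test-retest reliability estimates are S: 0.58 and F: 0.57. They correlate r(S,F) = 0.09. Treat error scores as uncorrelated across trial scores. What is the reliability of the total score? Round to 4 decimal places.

Var(S+F) = 2 + 2·[0.09] = 2 + 0.18 = 2.18.
Because errors are independent across components, Cov(Tᵢ,Tⱼ) = Cov(Xᵢ,Xⱼ); the off-diagonal part of the true-score variance is the same as above.
True-score variance = [0.58 + 0.57] + 0.18 = 1.15 + 0.18 = 1.33.
Reliability = 1.33 / 2.18 = 0.6101.

0.6101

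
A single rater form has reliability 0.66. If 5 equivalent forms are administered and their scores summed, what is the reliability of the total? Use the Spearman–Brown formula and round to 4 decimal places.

0.9066

ρ_k = kρ / (1 + (k−1)ρ) = 5·0.66 / (1 + 4·0.66) = 3.300 / 3.640 = 0.9066.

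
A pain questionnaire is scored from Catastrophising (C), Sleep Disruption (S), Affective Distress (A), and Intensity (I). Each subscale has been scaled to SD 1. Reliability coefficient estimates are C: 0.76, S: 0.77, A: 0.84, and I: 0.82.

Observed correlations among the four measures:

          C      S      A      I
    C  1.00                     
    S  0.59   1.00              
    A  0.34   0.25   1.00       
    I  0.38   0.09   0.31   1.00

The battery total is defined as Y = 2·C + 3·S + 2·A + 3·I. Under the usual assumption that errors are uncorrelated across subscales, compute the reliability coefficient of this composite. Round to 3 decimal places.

0.891

Var(Y) = 2² + 3² + 2² + 3² + 2·[6·0.59 + 4·0.34 + 6·0.38 + 6·0.25 + 9·0.09 + 6·0.31] = 26 + 22.7 = 48.7.
Because errors are independent across components, Cov(Tᵢ,Tⱼ) = Cov(Xᵢ,Xⱼ); the off-diagonal part of the true-score variance is the same as above.
True-score variance = [2²·0.76 + 3²·0.77 + 2²·0.84 + 3²·0.82] + 22.7 = 20.71 + 22.7 = 43.41.
Reliability = 43.41 / 48.7 = 0.891.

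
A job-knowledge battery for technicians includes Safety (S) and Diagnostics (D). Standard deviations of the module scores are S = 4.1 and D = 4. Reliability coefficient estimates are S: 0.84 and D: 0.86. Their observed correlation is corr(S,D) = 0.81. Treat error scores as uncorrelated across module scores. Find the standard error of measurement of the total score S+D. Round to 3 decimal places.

Var(total) = 32.81 + 26.568 = 59.378.
True-score variance = 27.8804 + 26.568 = 54.4484, so reliability = 0.9170.
Error variance = 59.378 − 54.4484 = 4.9296; SEM = √4.9296 = 2.220.

2.220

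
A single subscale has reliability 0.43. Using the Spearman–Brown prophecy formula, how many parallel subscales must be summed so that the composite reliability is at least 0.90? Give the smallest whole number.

k ≥ ρ*(1−ρ₁)/(ρ₁(1−ρ*)) = 0.90·0.57 / (0.43·0.10) = 11.930.
Smallest integer k = 12.

12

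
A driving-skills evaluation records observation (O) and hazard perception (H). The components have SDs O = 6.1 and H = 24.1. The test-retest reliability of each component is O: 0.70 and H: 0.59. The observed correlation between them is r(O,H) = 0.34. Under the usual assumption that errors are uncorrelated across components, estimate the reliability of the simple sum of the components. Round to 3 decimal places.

0.653

Var(O+H) = 6.1² + 24.1² + 2·[6.1·24.1·0.34] = 618.02 + 99.9668 = 717.987.
With uncorrelated errors the cross-covariances are all true-score covariance, so they carry over unchanged; only the diagonal terms shrink to ρᵢσᵢ².
True-score variance = [6.1²·0.70 + 24.1²·0.59] + 99.9668 = 368.725 + 99.9668 = 468.692.
Reliability = 468.692 / 717.987 = 0.653.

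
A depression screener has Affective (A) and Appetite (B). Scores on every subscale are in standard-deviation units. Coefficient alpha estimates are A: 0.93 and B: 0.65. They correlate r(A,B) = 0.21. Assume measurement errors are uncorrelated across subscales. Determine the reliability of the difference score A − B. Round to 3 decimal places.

Var(A−B) = 1 + 1 − 2·0.21 = 2 − 0.42 = 1.58.
With uncorrelated errors the cross-covariances are all true-score covariance, so they carry over unchanged; only the diagonal terms shrink to ρᵢσᵢ².
True-score variance = [0.93 + 0.65] − 0.42 = 1.58 − 0.42 = 1.16.
Reliability = 1.16 / 1.58 = 0.734.

0.734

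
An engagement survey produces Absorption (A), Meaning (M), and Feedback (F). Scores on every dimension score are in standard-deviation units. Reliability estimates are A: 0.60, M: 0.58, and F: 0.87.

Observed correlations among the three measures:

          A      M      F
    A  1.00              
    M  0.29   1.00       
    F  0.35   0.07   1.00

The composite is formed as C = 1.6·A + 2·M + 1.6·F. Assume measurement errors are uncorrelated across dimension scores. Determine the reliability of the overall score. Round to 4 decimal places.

0.7702

Var(C) = 1.6² + 2² + 1.6² + 2·[3.2·0.29 + 2.56·0.35 + 3.2·0.07] = 9.12 + 4.096 = 13.216.
Under uncorrelated errors the observed covariances equal the true-score covariances, so only the own-variance terms attenuate.
True-score variance = [1.6²·0.60 + 2²·0.58 + 1.6²·0.87] + 4.096 = 6.0832 + 4.096 = 10.1792.
Reliability = 10.1792 / 13.216 = 0.7702.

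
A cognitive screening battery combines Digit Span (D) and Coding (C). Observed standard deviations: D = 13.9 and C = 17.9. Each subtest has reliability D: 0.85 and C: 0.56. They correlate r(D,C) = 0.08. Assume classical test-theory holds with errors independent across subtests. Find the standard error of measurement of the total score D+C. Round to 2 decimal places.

13.04

Var(total) = 513.62 + 39.8096 = 553.43.
True-score variance = 343.658 + 39.8096 = 383.468, so reliability = 0.6929.
Error variance = 553.43 − 383.468 = 169.962; SEM = √169.962 = 13.04.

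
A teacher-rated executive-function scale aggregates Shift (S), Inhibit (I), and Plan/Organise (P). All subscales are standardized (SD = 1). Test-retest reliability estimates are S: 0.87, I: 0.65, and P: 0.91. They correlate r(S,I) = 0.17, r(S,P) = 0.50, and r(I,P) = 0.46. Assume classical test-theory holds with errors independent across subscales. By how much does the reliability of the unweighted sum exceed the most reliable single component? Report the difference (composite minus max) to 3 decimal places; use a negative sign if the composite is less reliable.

Var(sum) = 3 + 2.26 = 5.26; true-score variance = 2.43 + 2.26 = 4.69; composite reliability = 0.8916.
Max component reliability = 0.9100.
Difference = 0.8916 − 0.9100 = -0.018.

-0.018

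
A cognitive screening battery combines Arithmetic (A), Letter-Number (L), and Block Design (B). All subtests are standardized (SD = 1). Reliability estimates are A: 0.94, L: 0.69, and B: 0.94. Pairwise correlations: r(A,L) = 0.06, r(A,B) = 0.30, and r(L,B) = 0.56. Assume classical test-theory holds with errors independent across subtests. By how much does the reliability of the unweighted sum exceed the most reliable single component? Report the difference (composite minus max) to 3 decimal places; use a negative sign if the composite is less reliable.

Var(sum) = 3 + 1.84 = 4.84; true-score variance = 2.57 + 1.84 = 4.41; composite reliability = 0.9112.
Max component reliability = 0.9400.
Difference = 0.9112 − 0.9400 = -0.029.

-0.029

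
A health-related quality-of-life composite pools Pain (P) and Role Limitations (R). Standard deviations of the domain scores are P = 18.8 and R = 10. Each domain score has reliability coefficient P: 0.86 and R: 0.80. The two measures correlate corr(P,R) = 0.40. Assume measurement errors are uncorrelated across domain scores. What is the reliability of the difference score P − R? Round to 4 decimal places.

0.7707

Var(P−R) = 18.8² + 10² − 2·18.8·10·0.40 = 453.44 − 150.4 = 303.04.
With uncorrelated errors the cross-covariances are all true-score covariance, so they carry over unchanged; only the diagonal terms shrink to ρᵢσᵢ².
True-score variance = [18.8²·0.86 + 10²·0.80] − 150.4 = 383.958 − 150.4 = 233.558.
Reliability = 233.558 / 303.04 = 0.7707.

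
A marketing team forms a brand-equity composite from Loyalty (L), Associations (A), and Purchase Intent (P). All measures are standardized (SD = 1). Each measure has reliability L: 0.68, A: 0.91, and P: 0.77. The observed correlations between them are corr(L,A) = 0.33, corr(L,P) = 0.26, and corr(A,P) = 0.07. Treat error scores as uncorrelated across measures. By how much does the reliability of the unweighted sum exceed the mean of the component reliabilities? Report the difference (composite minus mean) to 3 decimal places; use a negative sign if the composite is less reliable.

Var(sum) = 3 + 1.32 = 4.32; true-score variance = 2.36 + 1.32 = 3.68; composite reliability = 0.8519.
Mean component reliability = 0.7867.
Difference = 0.8519 − 0.7867 = 0.065.

0.065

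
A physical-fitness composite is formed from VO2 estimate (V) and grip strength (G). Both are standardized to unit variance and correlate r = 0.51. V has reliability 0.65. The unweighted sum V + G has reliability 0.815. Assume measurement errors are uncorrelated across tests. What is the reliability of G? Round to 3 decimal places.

Var(V+G) = 2 + 2·0.51 = 3.020.
True-score variance = ρ_V + ρ_G + 2·0.51, so 0.815 = (0.65 + ρ_G + 1.02) / 3.020.
ρ_G = 0.815·3.020 − 0.65 − 1.02 = 0.791.

0.791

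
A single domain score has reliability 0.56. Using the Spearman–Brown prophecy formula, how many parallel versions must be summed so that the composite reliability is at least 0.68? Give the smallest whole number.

2

k ≥ ρ*(1−ρ₁)/(ρ₁(1−ρ*)) = 0.68·0.44 / (0.56·0.32) = 1.670.
Smallest integer k = 2.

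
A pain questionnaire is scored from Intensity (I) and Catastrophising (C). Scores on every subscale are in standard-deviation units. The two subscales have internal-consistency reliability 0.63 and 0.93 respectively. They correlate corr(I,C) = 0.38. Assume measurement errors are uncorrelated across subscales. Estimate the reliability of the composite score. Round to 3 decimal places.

Var(I+C) = 2 + 2·[0.38] = 2 + 0.76 = 2.76.
Under uncorrelated errors the observed covariances equal the true-score covariances, so only the own-variance terms attenuate.
True-score variance = [0.63 + 0.93] + 0.76 = 1.56 + 0.76 = 2.32.
Reliability = 2.32 / 2.76 = 0.841.

0.841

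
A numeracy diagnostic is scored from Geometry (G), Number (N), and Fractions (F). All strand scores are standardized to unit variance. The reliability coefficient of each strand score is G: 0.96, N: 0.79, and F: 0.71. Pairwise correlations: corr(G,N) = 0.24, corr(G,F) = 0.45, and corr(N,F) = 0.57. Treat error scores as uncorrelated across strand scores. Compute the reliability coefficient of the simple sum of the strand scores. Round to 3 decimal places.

Var(G+N+F) = 3 + 2·[0.24 + 0.45 + 0.57] = 3 + 2.52 = 5.52.
Because errors are independent across components, Cov(Tᵢ,Tⱼ) = Cov(Xᵢ,Xⱼ); the off-diagonal part of the true-score variance is the same as above.
True-score variance = [0.96 + 0.79 + 0.71] + 2.52 = 2.46 + 2.52 = 4.98.
Reliability = 4.98 / 5.52 = 0.902.

0.902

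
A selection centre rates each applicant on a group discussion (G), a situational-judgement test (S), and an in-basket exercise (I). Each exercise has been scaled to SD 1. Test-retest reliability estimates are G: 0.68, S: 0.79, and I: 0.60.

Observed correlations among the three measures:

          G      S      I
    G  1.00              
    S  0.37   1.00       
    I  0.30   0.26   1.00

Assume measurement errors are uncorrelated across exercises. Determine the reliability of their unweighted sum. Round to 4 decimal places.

0.8086

Var(G+S+I) = 3 + 2·[0.37 + 0.30 + 0.26] = 3 + 1.86 = 4.86.
Under uncorrelated errors the observed covariances equal the true-score covariances, so only the own-variance terms attenuate.
True-score variance = [0.68 + 0.79 + 0.60] + 1.86 = 2.07 + 1.86 = 3.93.
Reliability = 3.93 / 4.86 = 0.8086.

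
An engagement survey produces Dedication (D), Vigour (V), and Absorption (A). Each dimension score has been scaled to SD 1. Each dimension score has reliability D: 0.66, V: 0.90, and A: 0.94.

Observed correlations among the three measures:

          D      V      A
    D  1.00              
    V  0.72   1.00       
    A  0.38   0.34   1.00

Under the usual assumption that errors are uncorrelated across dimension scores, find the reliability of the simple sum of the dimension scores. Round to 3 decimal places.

Var(D+V+A) = 3 + 2·[0.72 + 0.38 + 0.34] = 3 + 2.88 = 5.88.
With uncorrelated errors the cross-covariances are all true-score covariance, so they carry over unchanged; only the diagonal terms shrink to ρᵢσᵢ².
True-score variance = [0.66 + 0.90 + 0.94] + 2.88 = 2.5 + 2.88 = 5.38.
Reliability = 5.38 / 5.88 = 0.915.

0.915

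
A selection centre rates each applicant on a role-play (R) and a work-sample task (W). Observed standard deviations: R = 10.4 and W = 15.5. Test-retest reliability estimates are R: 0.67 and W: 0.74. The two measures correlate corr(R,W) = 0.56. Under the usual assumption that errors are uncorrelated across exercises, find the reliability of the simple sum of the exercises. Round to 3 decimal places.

Var(R+W) = 10.4² + 15.5² + 2·[10.4·15.5·0.56] = 348.41 + 180.544 = 528.954.
Under uncorrelated errors the observed covariances equal the true-score covariances, so only the own-variance terms attenuate.
True-score variance = [10.4²·0.67 + 15.5²·0.74] + 180.544 = 250.252 + 180.544 = 430.796.
Reliability = 430.796 / 528.954 = 0.814.

0.814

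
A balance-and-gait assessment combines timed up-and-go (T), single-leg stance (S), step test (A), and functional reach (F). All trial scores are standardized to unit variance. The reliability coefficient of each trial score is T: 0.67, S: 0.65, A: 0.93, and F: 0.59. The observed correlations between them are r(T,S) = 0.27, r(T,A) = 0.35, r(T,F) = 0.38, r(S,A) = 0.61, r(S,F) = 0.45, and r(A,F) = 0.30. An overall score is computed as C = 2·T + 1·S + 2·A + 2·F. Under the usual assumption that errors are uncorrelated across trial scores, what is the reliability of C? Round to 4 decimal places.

Var(C) = 2² + 1 + 2² + 2² + 2·[2·0.27 + 4·0.35 + 4·0.38 + 2·0.61 + 2·0.45 + 4·0.30] = 13 + 13.56 = 26.56.
With uncorrelated errors the cross-covariances are all true-score covariance, so they carry over unchanged; only the diagonal terms shrink to ρᵢσᵢ².
True-score variance = [2²·0.67 + 0.65 + 2²·0.93 + 2²·0.59] + 13.56 = 9.41 + 13.56 = 22.97.
Reliability = 22.97 / 26.56 = 0.8648.

0.8648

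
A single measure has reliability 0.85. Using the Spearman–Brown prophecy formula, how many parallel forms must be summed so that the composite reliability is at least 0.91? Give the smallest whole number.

2

k ≥ ρ*(1−ρ₁)/(ρ₁(1−ρ*)) = 0.91·0.15 / (0.85·0.09) = 1.784.
Smallest integer k = 2.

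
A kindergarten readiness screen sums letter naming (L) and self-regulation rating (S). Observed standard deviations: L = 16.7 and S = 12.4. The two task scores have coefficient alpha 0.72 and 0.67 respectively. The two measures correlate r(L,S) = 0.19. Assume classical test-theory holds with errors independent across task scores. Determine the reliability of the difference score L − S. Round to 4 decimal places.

0.6360

Var(L−S) = 16.7² + 12.4² − 2·16.7·12.4·0.19 = 432.65 − 78.6904 = 353.96.
With uncorrelated errors the cross-covariances are all true-score covariance, so they carry over unchanged; only the diagonal terms shrink to ρᵢσᵢ².
True-score variance = [16.7²·0.72 + 12.4²·0.67] − 78.6904 = 303.82 − 78.6904 = 225.13.
Reliability = 225.13 / 353.96 = 0.6360.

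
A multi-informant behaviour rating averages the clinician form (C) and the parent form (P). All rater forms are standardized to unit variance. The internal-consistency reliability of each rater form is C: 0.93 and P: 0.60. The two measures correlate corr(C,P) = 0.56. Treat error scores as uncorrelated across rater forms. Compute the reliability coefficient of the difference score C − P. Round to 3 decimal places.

Var(C−P) = 1 + 1 − 2·0.56 = 2 − 1.12 = 0.88.
Under uncorrelated errors the observed covariances equal the true-score covariances, so only the own-variance terms attenuate.
True-score variance = [0.93 + 0.60] − 1.12 = 1.53 − 1.12 = 0.41.
Reliability = 0.41 / 0.88 = 0.466.

0.466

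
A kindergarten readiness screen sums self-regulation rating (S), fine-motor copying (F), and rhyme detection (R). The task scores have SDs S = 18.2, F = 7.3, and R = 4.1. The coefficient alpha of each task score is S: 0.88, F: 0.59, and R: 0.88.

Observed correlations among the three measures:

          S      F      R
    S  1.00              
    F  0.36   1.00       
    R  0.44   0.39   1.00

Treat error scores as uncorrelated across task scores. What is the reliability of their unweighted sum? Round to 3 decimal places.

0.891

Var(S+F+R) = 18.2² + 7.3² + 4.1² + 2·[18.2·7.3·0.36 + 18.2·4.1·0.44 + 7.3·4.1·0.39] = 401.34 + 184.67 = 586.01.
Because errors are independent across components, Cov(Tᵢ,Tⱼ) = Cov(Xᵢ,Xⱼ); the off-diagonal part of the true-score variance is the same as above.
True-score variance = [18.2²·0.88 + 7.3²·0.59 + 4.1²·0.88] + 184.67 = 337.725 + 184.67 = 522.395.
Reliability = 522.395 / 586.01 = 0.891.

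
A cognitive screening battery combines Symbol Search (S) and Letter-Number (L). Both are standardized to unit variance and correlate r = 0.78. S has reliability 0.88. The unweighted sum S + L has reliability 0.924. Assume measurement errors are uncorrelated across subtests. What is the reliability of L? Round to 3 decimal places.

Var(S+L) = 2 + 2·0.78 = 3.560.
True-score variance = ρ_S + ρ_L + 2·0.78, so 0.924 = (0.88 + ρ_L + 1.56) / 3.560.
ρ_L = 0.924·3.560 − 0.88 − 1.56 = 0.849.

0.849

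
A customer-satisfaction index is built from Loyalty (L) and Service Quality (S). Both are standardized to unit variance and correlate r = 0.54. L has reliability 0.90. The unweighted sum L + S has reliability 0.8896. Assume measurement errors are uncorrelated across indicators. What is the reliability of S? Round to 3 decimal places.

0.760

Var(L+S) = 2 + 2·0.54 = 3.080.
True-score variance = ρ_L + ρ_S + 2·0.54, so 0.8896 = (0.90 + ρ_S + 1.08) / 3.080.
ρ_S = 0.8896·3.080 − 0.90 − 1.08 = 0.760.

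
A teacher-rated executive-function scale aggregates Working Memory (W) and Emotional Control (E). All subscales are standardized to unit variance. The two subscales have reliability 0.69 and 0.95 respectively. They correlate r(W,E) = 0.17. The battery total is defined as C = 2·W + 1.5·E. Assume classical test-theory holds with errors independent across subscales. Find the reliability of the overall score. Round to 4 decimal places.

Var(C) = 2² + 1.5² + 2·[3·0.17] = 6.25 + 1.02 = 7.27.
Because errors are independent across components, Cov(Tᵢ,Tⱼ) = Cov(Xᵢ,Xⱼ); the off-diagonal part of the true-score variance is the same as above.
True-score variance = [2²·0.69 + 1.5²·0.95] + 1.02 = 4.8975 + 1.02 = 5.9175.
Reliability = 5.9175 / 7.27 = 0.8140.

0.8140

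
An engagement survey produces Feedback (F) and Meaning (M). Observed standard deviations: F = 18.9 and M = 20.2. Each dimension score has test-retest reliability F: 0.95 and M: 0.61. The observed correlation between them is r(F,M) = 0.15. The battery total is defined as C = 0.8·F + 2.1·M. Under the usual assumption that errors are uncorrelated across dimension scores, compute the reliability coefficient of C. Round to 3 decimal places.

0.679

Var(C) = 0.8²·18.9² + 2.1²·20.2² + 2·[1.68·18.9·20.2·0.15] = 2028.07 + 192.417 = 2220.49.
Under uncorrelated errors the observed covariances equal the true-score covariances, so only the own-variance terms attenuate.
True-score variance = [0.8²·18.9²·0.95 + 2.1²·20.2²·0.61] + 192.417 = 1314.85 + 192.417 = 1507.27.
Reliability = 1507.27 / 2220.49 = 0.679.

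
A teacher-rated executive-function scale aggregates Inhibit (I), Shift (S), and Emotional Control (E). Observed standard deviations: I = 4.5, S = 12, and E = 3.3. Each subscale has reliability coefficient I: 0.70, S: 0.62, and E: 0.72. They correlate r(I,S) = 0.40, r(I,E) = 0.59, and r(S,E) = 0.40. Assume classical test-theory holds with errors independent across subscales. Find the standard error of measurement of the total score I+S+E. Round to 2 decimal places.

Var(total) = 175.14 + 92.403 = 267.543.
True-score variance = 111.296 + 92.403 = 203.699, so reliability = 0.7614.
Error variance = 267.543 − 203.699 = 63.8442; SEM = √63.8442 = 7.99.

7.99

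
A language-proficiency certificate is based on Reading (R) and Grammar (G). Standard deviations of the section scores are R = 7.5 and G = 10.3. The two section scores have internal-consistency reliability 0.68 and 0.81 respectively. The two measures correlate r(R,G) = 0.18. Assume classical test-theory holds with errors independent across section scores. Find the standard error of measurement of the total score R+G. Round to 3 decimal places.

Var(total) = 162.34 + 27.81 = 190.15.
True-score variance = 124.183 + 27.81 = 151.993, so reliability = 0.7993.
Error variance = 190.15 − 151.993 = 38.1571; SEM = √38.1571 = 6.177.

6.177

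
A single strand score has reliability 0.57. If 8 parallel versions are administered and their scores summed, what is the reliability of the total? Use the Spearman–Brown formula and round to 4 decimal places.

0.9138

ρ_k = kρ / (1 + (k−1)ρ) = 8·0.57 / (1 + 7·0.57) = 4.560 / 4.990 = 0.9138.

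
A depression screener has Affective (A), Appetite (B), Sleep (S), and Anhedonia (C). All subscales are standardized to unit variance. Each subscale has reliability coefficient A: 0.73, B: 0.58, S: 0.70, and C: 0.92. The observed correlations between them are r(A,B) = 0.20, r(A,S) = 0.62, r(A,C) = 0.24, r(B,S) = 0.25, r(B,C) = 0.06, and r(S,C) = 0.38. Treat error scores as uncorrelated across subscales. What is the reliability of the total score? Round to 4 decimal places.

Var(A+B+S+C) = 4 + 2·[0.20 + 0.62 + 0.24 + 0.25 + 0.06 + 0.38] = 4 + 3.5 = 7.5.
Under uncorrelated errors the observed covariances equal the true-score covariances, so only the own-variance terms attenuate.
True-score variance = [0.73 + 0.58 + 0.70 + 0.92] + 3.5 = 2.93 + 3.5 = 6.43.
Reliability = 6.43 / 7.5 = 0.8573.

0.8573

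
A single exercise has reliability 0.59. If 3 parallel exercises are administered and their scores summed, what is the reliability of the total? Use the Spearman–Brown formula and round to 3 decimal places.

0.812

ρ_k = kρ / (1 + (k−1)ρ) = 3·0.59 / (1 + 2·0.59) = 1.770 / 2.180 = 0.812.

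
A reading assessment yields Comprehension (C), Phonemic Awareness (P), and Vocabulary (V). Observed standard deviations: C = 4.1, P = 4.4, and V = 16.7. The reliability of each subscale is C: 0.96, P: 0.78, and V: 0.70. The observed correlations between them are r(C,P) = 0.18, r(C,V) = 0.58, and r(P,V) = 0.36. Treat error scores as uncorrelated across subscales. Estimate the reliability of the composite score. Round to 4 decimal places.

Var(C+P+V) = 4.1² + 4.4² + 16.7² + 2·[4.1·4.4·0.18 + 4.1·16.7·0.58 + 4.4·16.7·0.36] = 315.06 + 138.825 = 453.885.
Under uncorrelated errors the observed covariances equal the true-score covariances, so only the own-variance terms attenuate.
True-score variance = [4.1²·0.96 + 4.4²·0.78 + 16.7²·0.70] + 138.825 = 226.461 + 138.825 = 365.287.
Reliability = 365.287 / 453.885 = 0.8048.

0.8048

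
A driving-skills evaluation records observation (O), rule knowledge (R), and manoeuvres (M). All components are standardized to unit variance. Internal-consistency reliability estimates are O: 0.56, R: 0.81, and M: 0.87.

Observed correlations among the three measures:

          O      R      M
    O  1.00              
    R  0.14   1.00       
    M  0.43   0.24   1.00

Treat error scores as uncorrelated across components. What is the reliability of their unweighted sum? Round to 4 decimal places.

0.8355

Var(O+R+M) = 3 + 2·[0.14 + 0.43 + 0.24] = 3 + 1.62 = 4.62.
Under uncorrelated errors the observed covariances equal the true-score covariances, so only the own-variance terms attenuate.
True-score variance = [0.56 + 0.81 + 0.87] + 1.62 = 2.24 + 1.62 = 3.86.
Reliability = 3.86 / 4.62 = 0.8355.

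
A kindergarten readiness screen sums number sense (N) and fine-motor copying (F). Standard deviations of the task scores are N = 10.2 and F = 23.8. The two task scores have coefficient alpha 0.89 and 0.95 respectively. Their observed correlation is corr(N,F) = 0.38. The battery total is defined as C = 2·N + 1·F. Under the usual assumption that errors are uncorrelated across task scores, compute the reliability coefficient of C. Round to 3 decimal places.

Var(C) = 2²·10.2² + 23.8² + 2·[2·10.2·23.8·0.38] = 982.6 + 368.995 = 1351.6.
With uncorrelated errors the cross-covariances are all true-score covariance, so they carry over unchanged; only the diagonal terms shrink to ρᵢσᵢ².
True-score variance = [2²·10.2²·0.89 + 23.8²·0.95] + 368.995 = 908.5 + 368.995 = 1277.5.
Reliability = 1277.5 / 1351.6 = 0.945.

0.945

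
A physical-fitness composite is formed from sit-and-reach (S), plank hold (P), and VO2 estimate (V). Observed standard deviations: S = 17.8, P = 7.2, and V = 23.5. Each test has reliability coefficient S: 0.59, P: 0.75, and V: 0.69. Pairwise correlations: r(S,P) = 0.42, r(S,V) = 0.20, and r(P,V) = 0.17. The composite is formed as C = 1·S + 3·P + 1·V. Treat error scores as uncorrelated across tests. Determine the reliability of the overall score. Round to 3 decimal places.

Var(C) = 17.8² + 3²·7.2² + 23.5² + 2·[3·17.8·7.2·0.42 + 17.8·23.5·0.20 + 3·7.2·23.5·0.17] = 1335.65 + 662.867 = 1998.52.
Under uncorrelated errors the observed covariances equal the true-score covariances, so only the own-variance terms attenuate.
True-score variance = [17.8²·0.59 + 3²·7.2²·0.75 + 23.5²·0.69] + 662.867 = 917.908 + 662.867 = 1580.78.
Reliability = 1580.78 / 1998.52 = 0.791.

0.791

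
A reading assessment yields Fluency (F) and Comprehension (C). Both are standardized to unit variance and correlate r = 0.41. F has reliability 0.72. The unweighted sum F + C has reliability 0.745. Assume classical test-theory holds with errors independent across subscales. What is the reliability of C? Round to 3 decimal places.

0.561

Var(F+C) = 2 + 2·0.41 = 2.820.
True-score variance = ρ_F + ρ_C + 2·0.41, so 0.745 = (0.72 + ρ_C + 0.82) / 2.820.
ρ_C = 0.745·2.820 − 0.72 − 0.82 = 0.561.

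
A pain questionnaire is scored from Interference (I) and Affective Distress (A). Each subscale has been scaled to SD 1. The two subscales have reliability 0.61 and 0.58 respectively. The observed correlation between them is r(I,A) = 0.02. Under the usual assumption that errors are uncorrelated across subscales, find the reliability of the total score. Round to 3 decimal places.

0.603

Var(I+A) = 2 + 2·[0.02] = 2 + 0.04 = 2.04.
With uncorrelated errors the cross-covariances are all true-score covariance, so they carry over unchanged; only the diagonal terms shrink to ρᵢσᵢ².
True-score variance = [0.61 + 0.58] + 0.04 = 1.19 + 0.04 = 1.23.
Reliability = 1.23 / 2.04 = 0.603.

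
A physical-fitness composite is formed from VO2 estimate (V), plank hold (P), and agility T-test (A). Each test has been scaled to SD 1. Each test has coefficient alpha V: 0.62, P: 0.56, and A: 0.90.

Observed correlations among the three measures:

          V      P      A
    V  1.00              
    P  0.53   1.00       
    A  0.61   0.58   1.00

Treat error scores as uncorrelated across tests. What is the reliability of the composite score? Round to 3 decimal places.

Var(V+P+A) = 3 + 2·[0.53 + 0.61 + 0.58] = 3 + 3.44 = 6.44.
Under uncorrelated errors the observed covariances equal the true-score covariances, so only the own-variance terms attenuate.
True-score variance = [0.62 + 0.56 + 0.90] + 3.44 = 2.08 + 3.44 = 5.52.
Reliability = 5.52 / 6.44 = 0.857.

0.857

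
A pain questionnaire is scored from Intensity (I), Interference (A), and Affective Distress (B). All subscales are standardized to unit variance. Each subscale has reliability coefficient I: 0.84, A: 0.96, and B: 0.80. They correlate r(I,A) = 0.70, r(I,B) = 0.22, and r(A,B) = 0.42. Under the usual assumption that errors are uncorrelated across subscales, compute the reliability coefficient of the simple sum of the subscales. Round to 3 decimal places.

0.930

Var(I+A+B) = 3 + 2·[0.70 + 0.22 + 0.42] = 3 + 2.68 = 5.68.
Under uncorrelated errors the observed covariances equal the true-score covariances, so only the own-variance terms attenuate.
True-score variance = [0.84 + 0.96 + 0.80] + 2.68 = 2.6 + 2.68 = 5.28.
Reliability = 5.28 / 5.68 = 0.930.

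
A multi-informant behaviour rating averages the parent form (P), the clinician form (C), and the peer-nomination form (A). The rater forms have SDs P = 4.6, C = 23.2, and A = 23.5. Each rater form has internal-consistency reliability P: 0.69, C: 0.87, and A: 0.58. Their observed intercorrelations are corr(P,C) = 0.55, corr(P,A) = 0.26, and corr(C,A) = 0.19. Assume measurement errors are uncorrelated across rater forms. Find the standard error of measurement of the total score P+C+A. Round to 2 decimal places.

17.56

Var(total) = 1111.65 + 380.78 = 1492.43.
True-score variance = 803.174 + 380.78 = 1183.95, so reliability = 0.7933.
Error variance = 1492.43 − 1183.95 = 308.476; SEM = √308.476 = 17.56.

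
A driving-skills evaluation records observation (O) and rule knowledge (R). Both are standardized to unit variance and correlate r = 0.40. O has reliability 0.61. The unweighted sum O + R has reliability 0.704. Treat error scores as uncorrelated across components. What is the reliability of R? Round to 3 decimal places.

0.561

Var(O+R) = 2 + 2·0.40 = 2.800.
True-score variance = ρ_O + ρ_R + 2·0.40, so 0.704 = (0.61 + ρ_R + 0.80) / 2.800.
ρ_R = 0.704·2.800 − 0.61 − 0.80 = 0.561.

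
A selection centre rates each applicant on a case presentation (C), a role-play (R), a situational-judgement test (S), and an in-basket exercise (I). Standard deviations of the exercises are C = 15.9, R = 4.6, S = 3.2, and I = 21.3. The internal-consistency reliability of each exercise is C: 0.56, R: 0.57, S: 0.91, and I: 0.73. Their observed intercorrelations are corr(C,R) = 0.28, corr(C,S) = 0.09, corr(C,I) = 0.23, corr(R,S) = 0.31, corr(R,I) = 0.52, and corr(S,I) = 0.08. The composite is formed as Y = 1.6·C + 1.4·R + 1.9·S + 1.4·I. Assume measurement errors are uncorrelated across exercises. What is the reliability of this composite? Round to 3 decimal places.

Var(Y) = 1.6²·15.9² + 1.4²·4.6² + 1.9²·3.2² + 1.4²·21.3² + 2·[2.24·15.9·4.6·0.28 + 3.04·15.9·3.2·0.09 + 2.24·15.9·21.3·0.23 + 2.66·4.6·3.2·0.31 + 1.96·4.6·21.3·0.52 + 2.66·3.2·21.3·0.08] = 1614.87 + 721.561 = 2336.43.
Under uncorrelated errors the observed covariances equal the true-score covariances, so only the own-variance terms attenuate.
True-score variance = [1.6²·15.9²·0.56 + 1.4²·4.6²·0.57 + 1.9²·3.2²·0.91 + 1.4²·21.3²·0.73] + 721.561 = 1068.85 + 721.561 = 1790.41.
Reliability = 1790.41 / 2336.43 = 0.766.

0.766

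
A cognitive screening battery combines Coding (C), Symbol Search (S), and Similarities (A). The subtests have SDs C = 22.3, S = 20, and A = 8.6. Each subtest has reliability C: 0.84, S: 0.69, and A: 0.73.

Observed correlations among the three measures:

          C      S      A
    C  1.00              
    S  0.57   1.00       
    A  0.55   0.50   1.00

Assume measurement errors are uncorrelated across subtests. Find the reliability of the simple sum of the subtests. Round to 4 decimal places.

0.8800

Var(C+S+A) = 22.3² + 20² + 8.6² + 2·[22.3·20·0.57 + 22.3·8.6·0.55 + 20·8.6·0.50] = 971.25 + 891.398 = 1862.65.
With uncorrelated errors the cross-covariances are all true-score covariance, so they carry over unchanged; only the diagonal terms shrink to ρᵢσᵢ².
True-score variance = [22.3²·0.84 + 20²·0.69 + 8.6²·0.73] + 891.398 = 747.714 + 891.398 = 1639.11.
Reliability = 1639.11 / 1862.65 = 0.8800.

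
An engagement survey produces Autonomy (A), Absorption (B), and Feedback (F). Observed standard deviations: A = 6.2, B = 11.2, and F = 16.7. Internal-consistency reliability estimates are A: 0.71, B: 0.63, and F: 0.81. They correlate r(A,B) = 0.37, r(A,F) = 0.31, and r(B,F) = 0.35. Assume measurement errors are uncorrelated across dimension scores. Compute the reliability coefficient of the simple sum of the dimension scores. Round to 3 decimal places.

Var(A+B+F) = 6.2² + 11.2² + 16.7² + 2·[6.2·11.2·0.37 + 6.2·16.7·0.31 + 11.2·16.7·0.35] = 442.77 + 246.508 = 689.278.
Under uncorrelated errors the observed covariances equal the true-score covariances, so only the own-variance terms attenuate.
True-score variance = [6.2²·0.71 + 11.2²·0.63 + 16.7²·0.81] + 246.508 = 332.221 + 246.508 = 578.729.
Reliability = 578.729 / 689.278 = 0.840.

0.840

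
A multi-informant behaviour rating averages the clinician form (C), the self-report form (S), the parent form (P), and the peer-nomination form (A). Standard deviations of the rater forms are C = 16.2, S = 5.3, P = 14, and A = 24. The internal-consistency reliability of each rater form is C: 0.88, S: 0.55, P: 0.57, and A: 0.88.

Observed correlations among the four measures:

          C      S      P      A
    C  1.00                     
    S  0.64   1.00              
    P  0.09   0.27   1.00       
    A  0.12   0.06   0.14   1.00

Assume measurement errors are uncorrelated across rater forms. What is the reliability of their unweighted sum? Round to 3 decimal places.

0.864

Var(C+S+P+A) = 16.2² + 5.3² + 14² + 24² + 2·[16.2·5.3·0.64 + 16.2·14·0.09 + 16.2·24·0.12 + 5.3·14·0.27 + 5.3·24·0.06 + 14·24·0.14] = 1062.53 + 393.449 = 1455.98.
Under uncorrelated errors the observed covariances equal the true-score covariances, so only the own-variance terms attenuate.
True-score variance = [16.2²·0.88 + 5.3²·0.55 + 14²·0.57 + 24²·0.88] + 393.449 = 864.997 + 393.449 = 1258.45.
Reliability = 1258.45 / 1455.98 = 0.864.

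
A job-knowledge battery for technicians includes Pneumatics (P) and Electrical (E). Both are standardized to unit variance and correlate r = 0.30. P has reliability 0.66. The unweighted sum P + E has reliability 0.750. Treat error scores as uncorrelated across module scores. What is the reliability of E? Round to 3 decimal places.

0.690

Var(P+E) = 2 + 2·0.30 = 2.600.
True-score variance = ρ_P + ρ_E + 2·0.30, so 0.750 = (0.66 + ρ_E + 0.60) / 2.600.
ρ_E = 0.750·2.600 − 0.66 − 0.60 = 0.690.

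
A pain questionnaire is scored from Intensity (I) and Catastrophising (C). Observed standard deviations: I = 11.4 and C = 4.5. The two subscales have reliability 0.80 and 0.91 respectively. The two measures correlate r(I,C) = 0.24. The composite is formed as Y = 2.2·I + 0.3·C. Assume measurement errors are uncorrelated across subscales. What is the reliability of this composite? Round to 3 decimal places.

Var(Y) = 2.2²·11.4² + 0.3²·4.5² + 2·[0.66·11.4·4.5·0.24] = 630.829 + 16.2518 = 647.081.
Under uncorrelated errors the observed covariances equal the true-score covariances, so only the own-variance terms attenuate.
True-score variance = [2.2²·11.4²·0.80 + 0.3²·4.5²·0.91] + 16.2518 = 504.864 + 16.2518 = 521.115.
Reliability = 521.115 / 647.081 = 0.805.

0.805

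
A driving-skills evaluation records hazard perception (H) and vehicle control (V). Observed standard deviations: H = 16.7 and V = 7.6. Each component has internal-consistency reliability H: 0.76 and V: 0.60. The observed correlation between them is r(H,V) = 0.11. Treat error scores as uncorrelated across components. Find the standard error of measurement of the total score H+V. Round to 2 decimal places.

9.49

Var(total) = 336.65 + 27.9224 = 364.572.
True-score variance = 246.612 + 27.9224 = 274.535, so reliability = 0.7530.
Error variance = 364.572 − 274.535 = 90.0376; SEM = √90.0376 = 9.49.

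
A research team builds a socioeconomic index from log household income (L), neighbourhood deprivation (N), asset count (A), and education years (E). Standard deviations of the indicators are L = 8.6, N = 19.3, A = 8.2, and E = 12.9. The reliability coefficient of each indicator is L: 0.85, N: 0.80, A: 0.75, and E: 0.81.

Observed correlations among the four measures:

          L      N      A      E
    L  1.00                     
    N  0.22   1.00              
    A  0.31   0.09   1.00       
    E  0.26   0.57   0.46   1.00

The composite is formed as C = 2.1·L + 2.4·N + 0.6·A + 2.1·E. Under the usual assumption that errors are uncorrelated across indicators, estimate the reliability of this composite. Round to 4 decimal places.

Var(C) = 2.1²·8.6² + 2.4²·19.3² + 0.6²·8.2² + 2.1²·12.9² + 2·[5.04·8.6·19.3·0.22 + 1.26·8.6·8.2·0.31 + 4.41·8.6·12.9·0.26 + 1.44·19.3·8.2·0.09 + 5.04·19.3·12.9·0.57 + 1.26·8.2·12.9·0.46] = 3229.78 + 2271.7 = 5501.48.
Under uncorrelated errors the observed covariances equal the true-score covariances, so only the own-variance terms attenuate.
True-score variance = [2.1²·8.6²·0.85 + 2.4²·19.3²·0.80 + 0.6²·8.2²·0.75 + 2.1²·12.9²·0.81] + 2271.7 = 2606.26 + 2271.7 = 4877.96.
Reliability = 4877.96 / 5501.48 = 0.8867.

0.8867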